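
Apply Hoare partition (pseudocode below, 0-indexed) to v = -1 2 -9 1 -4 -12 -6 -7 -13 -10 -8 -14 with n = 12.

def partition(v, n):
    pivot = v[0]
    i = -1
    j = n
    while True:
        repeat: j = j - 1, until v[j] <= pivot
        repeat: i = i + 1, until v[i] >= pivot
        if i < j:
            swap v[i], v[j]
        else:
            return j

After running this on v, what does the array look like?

-14 -8 -9 -10 -4 -12 -6 -7 -13 1 2 -1

pivot = v[0] = -1; i = -1, j = 12
j→11 (v[11]=-14≤-1), i→0 (v[0]=-1≥-1); i<j, swap → -14 2 -9 1 -4 -12 -6 -7 -13 -10 -8 -1
j→10 (v[10]=-8≤-1), i→1 (v[1]=2≥-1); i<j, swap → -14 -8 -9 1 -4 -12 -6 -7 -13 -10 2 -1
j→9 (v[9]=-10≤-1), i→3 (v[3]=1≥-1); i<j, swap → -14 -8 -9 -10 -4 -12 -6 -7 -13 1 2 -1
j→8, i→9; i≥j, return j=8. v = -14 -8 -9 -10 -4 -12 -6 -7 -13 1 2 -1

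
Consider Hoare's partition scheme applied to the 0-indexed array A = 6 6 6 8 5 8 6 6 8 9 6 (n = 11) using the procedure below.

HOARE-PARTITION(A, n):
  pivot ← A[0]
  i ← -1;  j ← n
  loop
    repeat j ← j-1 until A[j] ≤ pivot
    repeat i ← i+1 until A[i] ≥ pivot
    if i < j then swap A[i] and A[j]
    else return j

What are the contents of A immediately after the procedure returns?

6 6 6 5 8 8 6 6 8 9 6

pivot = A[0] = 6; i = -1, j = 11
j→10 (A[10]=6≤6), i→0 (A[0]=6≥6); i<j, swap → 6 6 6 8 5 8 6 6 8 9 6
j→7 (A[7]=6≤6), i→1 (A[1]=6≥6); i<j, swap → 6 6 6 8 5 8 6 6 8 9 6
j→6 (A[6]=6≤6), i→2 (A[2]=6≥6); i<j, swap → 6 6 6 8 5 8 6 6 8 9 6
j→4 (A[4]=5≤6), i→3 (A[3]=8≥6); i<j, swap → 6 6 6 5 8 8 6 6 8 9 6
j→3, i→4; i≥j, return j=3. A = 6 6 6 5 8 8 6 6 8 9 6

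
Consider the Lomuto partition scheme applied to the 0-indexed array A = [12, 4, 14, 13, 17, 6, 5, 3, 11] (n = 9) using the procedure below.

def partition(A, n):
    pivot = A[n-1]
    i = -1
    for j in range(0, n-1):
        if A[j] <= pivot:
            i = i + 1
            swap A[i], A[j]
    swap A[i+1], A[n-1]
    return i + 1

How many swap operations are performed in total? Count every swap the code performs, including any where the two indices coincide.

pivot=11, i=-1
j=0: 12>11, skip
j=1: 4≤11, i=0, swap(0,1) ⇒ [4, 12, 14, 13, 17, 6, 5, 3, 11]
j=2: 14>11, skip
j=3: 13>11, skip
j=4: 17>11, skip
j=5: 6≤11, i=1, swap(1,5) ⇒ [4, 6, 14, 13, 17, 12, 5, 3, 11]
j=6: 5≤11, i=2, swap(2,6) ⇒ [4, 6, 5, 13, 17, 12, 14, 3, 11]
j=7: 3≤11, i=3, swap(3,7) ⇒ [4, 6, 5, 3, 17, 12, 14, 13, 11]
swap(4,8) ⇒ [4, 6, 5, 3, 11, 12, 14, 13, 17]; return 4

5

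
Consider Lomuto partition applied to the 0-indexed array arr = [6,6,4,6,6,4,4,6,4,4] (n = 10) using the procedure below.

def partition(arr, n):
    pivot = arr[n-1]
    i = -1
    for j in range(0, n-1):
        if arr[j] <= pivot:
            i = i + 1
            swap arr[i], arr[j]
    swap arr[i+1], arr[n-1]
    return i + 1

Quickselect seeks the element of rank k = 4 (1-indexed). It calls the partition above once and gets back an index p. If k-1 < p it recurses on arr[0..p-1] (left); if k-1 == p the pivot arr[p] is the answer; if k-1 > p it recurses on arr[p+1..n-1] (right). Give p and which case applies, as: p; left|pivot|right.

pivot=4, i=-1
j=0: 6>4, skip
j=1: 6>4, skip
j=2: 4≤4, i=0, swap(0,2) ⇒ [4,6,6,6,6,4,4,6,4,4]
j=3: 6>4, skip
j=4: 6>4, skip
j=5: 4≤4, i=1, swap(1,5) ⇒ [4,4,6,6,6,6,4,6,4,4]
j=6: 4≤4, i=2, swap(2,6) ⇒ [4,4,4,6,6,6,6,6,4,4]
j=7: 6>4, skip
j=8: 4≤4, i=3, swap(3,8) ⇒ [4,4,4,4,6,6,6,6,6,4]
swap(4,9) ⇒ [4,4,4,4,4,6,6,6,6,6]; return 4
p = 4; k-1 = 3 < 4 ⇒ left

4; left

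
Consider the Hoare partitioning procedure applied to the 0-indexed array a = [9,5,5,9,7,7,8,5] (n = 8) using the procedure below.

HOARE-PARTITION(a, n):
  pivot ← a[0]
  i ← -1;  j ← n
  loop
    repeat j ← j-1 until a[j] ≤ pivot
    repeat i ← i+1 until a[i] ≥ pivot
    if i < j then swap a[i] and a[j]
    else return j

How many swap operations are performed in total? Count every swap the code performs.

2

pivot = a[0] = 9; i = -1, j = 8
j→7 (a[7]=5≤9), i→0 (a[0]=9≥9); i<j, swap → [5,5,5,9,7,7,8,9]
j→6 (a[6]=8≤9), i→3 (a[3]=9≥9); i<j, swap → [5,5,5,8,7,7,9,9]
j→5, i→6; i≥j, return j=5. a = [5,5,5,8,7,7,9,9]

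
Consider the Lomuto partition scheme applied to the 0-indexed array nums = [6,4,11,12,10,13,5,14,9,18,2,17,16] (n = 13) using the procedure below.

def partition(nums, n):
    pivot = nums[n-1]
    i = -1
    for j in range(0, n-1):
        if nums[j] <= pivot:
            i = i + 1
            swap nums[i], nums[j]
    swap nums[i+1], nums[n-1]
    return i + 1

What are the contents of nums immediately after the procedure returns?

[6,4,11,12,10,13,5,14,9,2,16,17,18]

pivot=16, i=-1
j=0: 6≤16, i=0, swap(0,0) ⇒ [6,4,11,12,10,13,5,14,9,18,2,17,16]
j=1: 4≤16, i=1, swap(1,1) ⇒ [6,4,11,12,10,13,5,14,9,18,2,17,16]
j=2: 11≤16, i=2, swap(2,2) ⇒ [6,4,11,12,10,13,5,14,9,18,2,17,16]
j=3: 12≤16, i=3, swap(3,3) ⇒ [6,4,11,12,10,13,5,14,9,18,2,17,16]
j=4: 10≤16, i=4, swap(4,4) ⇒ [6,4,11,12,10,13,5,14,9,18,2,17,16]
j=5: 13≤16, i=5, swap(5,5) ⇒ [6,4,11,12,10,13,5,14,9,18,2,17,16]
j=6: 5≤16, i=6, swap(6,6) ⇒ [6,4,11,12,10,13,5,14,9,18,2,17,16]
j=7: 14≤16, i=7, swap(7,7) ⇒ [6,4,11,12,10,13,5,14,9,18,2,17,16]
j=8: 9≤16, i=8, swap(8,8) ⇒ [6,4,11,12,10,13,5,14,9,18,2,17,16]
j=9: 18>16, skip
j=10: 2≤16, i=9, swap(9,10) ⇒ [6,4,11,12,10,13,5,14,9,2,18,17,16]
j=11: 17>16, skip
swap(10,12) ⇒ [6,4,11,12,10,13,5,14,9,2,16,17,18]; return 10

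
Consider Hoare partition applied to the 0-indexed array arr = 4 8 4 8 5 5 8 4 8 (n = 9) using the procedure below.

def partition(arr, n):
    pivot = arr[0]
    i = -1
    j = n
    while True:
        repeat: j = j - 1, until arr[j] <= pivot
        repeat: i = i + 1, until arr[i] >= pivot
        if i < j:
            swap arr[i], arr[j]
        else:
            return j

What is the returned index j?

pivot = arr[0] = 4; i = -1, j = 9
j→7 (arr[7]=4≤4), i→0 (arr[0]=4≥4); i<j, swap → 4 8 4 8 5 5 8 4 8
j→2 (arr[2]=4≤4), i→1 (arr[1]=8≥4); i<j, swap → 4 4 8 8 5 5 8 4 8
j→1, i→2; i≥j, return j=1. arr = 4 4 8 8 5 5 8 4 8

1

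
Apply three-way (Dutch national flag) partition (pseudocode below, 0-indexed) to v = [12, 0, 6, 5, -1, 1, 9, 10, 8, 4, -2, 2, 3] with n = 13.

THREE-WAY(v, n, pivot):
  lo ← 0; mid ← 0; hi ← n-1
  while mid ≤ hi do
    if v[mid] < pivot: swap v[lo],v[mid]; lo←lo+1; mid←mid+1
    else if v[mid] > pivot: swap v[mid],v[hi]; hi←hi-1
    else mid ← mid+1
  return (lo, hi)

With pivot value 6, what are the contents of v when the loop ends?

lo=0 mid=0 hi=12
12>6: swap(0,12), hi=11 ⇒ [3, 0, 6, 5, -1, 1, 9, 10, 8, 4, -2, 2, 12]
3<6: swap(0,0), lo=1 mid=1 ⇒ [3, 0, 6, 5, -1, 1, 9, 10, 8, 4, -2, 2, 12]
0<6: swap(1,1), lo=2 mid=2 ⇒ [3, 0, 6, 5, -1, 1, 9, 10, 8, 4, -2, 2, 12]
6=6: mid=3
5<6: swap(2,3), lo=3 mid=4 ⇒ [3, 0, 5, 6, -1, 1, 9, 10, 8, 4, -2, 2, 12]
-1<6: swap(3,4), lo=4 mid=5 ⇒ [3, 0, 5, -1, 6, 1, 9, 10, 8, 4, -2, 2, 12]
1<6: swap(4,5), lo=5 mid=6 ⇒ [3, 0, 5, -1, 1, 6, 9, 10, 8, 4, -2, 2, 12]
9>6: swap(6,11), hi=10 ⇒ [3, 0, 5, -1, 1, 6, 2, 10, 8, 4, -2, 9, 12]
2<6: swap(5,6), lo=6 mid=7 ⇒ [3, 0, 5, -1, 1, 2, 6, 10, 8, 4, -2, 9, 12]
10>6: swap(7,10), hi=9 ⇒ [3, 0, 5, -1, 1, 2, 6, -2, 8, 4, 10, 9, 12]
-2<6: swap(6,7), lo=7 mid=8 ⇒ [3, 0, 5, -1, 1, 2, -2, 6, 8, 4, 10, 9, 12]
8>6: swap(8,9), hi=8 ⇒ [3, 0, 5, -1, 1, 2, -2, 6, 4, 8, 10, 9, 12]
4<6: swap(7,8), lo=8 mid=9 ⇒ [3, 0, 5, -1, 1, 2, -2, 4, 6, 8, 10, 9, 12]
done. lo=8 hi=8; v=[3, 0, 5, -1, 1, 2, -2, 4, 6, 8, 10, 9, 12]

[3, 0, 5, -1, 1, 2, -2, 4, 6, 8, 10, 9, 12]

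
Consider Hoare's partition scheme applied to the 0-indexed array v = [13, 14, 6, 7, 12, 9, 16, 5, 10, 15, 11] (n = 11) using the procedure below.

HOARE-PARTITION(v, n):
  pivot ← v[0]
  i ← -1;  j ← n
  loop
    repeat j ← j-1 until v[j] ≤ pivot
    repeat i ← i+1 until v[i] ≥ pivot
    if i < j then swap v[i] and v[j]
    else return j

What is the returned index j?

6

pivot=13
j stops at 10 (11), i stops at 0 (13); swap ⇒ [11, 14, 6, 7, 12, 9, 16, 5, 10, 15, 13]
j stops at 8 (10), i stops at 1 (14); swap ⇒ [11, 10, 6, 7, 12, 9, 16, 5, 14, 15, 13]
j stops at 7 (5), i stops at 6 (16); swap ⇒ [11, 10, 6, 7, 12, 9, 5, 16, 14, 15, 13]
j stops at 6, i stops at 7; i≥j ⇒ return 6. v=[11, 10, 6, 7, 12, 9, 5, 16, 14, 15, 13]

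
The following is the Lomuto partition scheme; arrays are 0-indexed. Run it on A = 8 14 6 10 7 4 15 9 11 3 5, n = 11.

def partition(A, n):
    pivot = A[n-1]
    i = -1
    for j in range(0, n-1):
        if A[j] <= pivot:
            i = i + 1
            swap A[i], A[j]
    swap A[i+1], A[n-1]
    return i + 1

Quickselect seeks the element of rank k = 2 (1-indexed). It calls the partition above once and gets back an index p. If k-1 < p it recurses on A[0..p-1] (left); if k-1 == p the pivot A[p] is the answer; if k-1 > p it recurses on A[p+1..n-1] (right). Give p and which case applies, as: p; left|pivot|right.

2; left

pivot = A[10] = 5; i = -1
j=0: A[0]=8 > 5 → no swap
j=1: A[1]=14 > 5 → no swap
j=2: A[2]=6 > 5 → no swap
j=3: A[3]=10 > 5 → no swap
j=4: A[4]=7 > 5 → no swap
j=5: A[5]=4 ≤ 5 → i=0, swap A[0],A[5] → 4 14 6 10 7 8 15 9 11 3 5
j=6: A[6]=15 > 5 → no swap
j=7: A[7]=9 > 5 → no swap
j=8: A[8]=11 > 5 → no swap
j=9: A[9]=3 ≤ 5 → i=1, swap A[1],A[9] → 4 3 6 10 7 8 15 9 11 14 5
final swap A[2],A[10] → 4 3 5 10 7 8 15 9 11 14 6; return 2
p = 2; k-1 = 1 < 2 ⇒ left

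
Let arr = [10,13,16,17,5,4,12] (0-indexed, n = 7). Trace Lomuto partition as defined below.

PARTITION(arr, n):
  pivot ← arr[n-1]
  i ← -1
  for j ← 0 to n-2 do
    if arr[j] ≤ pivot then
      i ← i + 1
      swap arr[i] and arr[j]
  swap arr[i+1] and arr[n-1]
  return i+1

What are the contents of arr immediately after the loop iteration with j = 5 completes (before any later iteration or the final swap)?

pivot = arr[6] = 12; i = -1
j=0: arr[0]=10 ≤ 12 → i=0, swap arr[0],arr[0] (no change) → [10,13,16,17,5,4,12]
j=1: arr[1]=13 > 12 → no swap
j=2: arr[2]=16 > 12 → no swap
j=3: arr[3]=17 > 12 → no swap
j=4: arr[4]=5 ≤ 12 → i=1, swap arr[1],arr[4] → [10,5,16,17,13,4,12]
j=5: arr[5]=4 ≤ 12 → i=2, swap arr[2],arr[5] → [10,5,4,17,13,16,12]
(after j=5) arr = [10,5,4,17,13,16,12]

[10,5,4,17,13,16,12]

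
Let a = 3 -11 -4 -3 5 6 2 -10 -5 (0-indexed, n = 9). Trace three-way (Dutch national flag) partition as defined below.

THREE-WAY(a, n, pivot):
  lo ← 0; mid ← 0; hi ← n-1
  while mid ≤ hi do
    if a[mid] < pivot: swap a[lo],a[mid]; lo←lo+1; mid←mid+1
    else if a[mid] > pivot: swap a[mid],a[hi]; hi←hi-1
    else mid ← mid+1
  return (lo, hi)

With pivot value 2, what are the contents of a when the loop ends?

-5 -11 -4 -3 -10 2 6 5 3

lo=0 mid=0 hi=8
3>2: swap(0,8), hi=7 ⇒ -5 -11 -4 -3 5 6 2 -10 3
-5<2: swap(0,0), lo=1 mid=1 ⇒ -5 -11 -4 -3 5 6 2 -10 3
-11<2: swap(1,1), lo=2 mid=2 ⇒ -5 -11 -4 -3 5 6 2 -10 3
-4<2: swap(2,2), lo=3 mid=3 ⇒ -5 -11 -4 -3 5 6 2 -10 3
-3<2: swap(3,3), lo=4 mid=4 ⇒ -5 -11 -4 -3 5 6 2 -10 3
5>2: swap(4,7), hi=6 ⇒ -5 -11 -4 -3 -10 6 2 5 3
-10<2: swap(4,4), lo=5 mid=5 ⇒ -5 -11 -4 -3 -10 6 2 5 3
6>2: swap(5,6), hi=5 ⇒ -5 -11 -4 -3 -10 2 6 5 3
2=2: mid=6
done. lo=5 hi=5; a=-5 -11 -4 -3 -10 2 6 5 3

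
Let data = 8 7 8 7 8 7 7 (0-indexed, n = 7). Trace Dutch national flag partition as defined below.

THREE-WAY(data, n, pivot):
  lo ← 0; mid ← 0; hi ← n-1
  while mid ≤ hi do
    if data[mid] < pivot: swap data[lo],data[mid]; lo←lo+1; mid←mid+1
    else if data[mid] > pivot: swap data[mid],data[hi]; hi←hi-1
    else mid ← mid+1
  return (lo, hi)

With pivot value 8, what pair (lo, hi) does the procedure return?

(4, 6)

pivot = 8; lo=0, mid=0, hi=6
data[mid]=8=8: mid=1
data[mid]=7<8: swap data[0],data[1]; lo=1,mid=2 → 7 8 8 7 8 7 7
data[mid]=8=8: mid=3
data[mid]=7<8: swap data[1],data[3]; lo=2,mid=4 → 7 7 8 8 8 7 7
data[mid]=8=8: mid=5
data[mid]=7<8: swap data[2],data[5]; lo=3,mid=6 → 7 7 7 8 8 8 7
data[mid]=7<8: swap data[3],data[6]; lo=4,mid=7 → 7 7 7 7 8 8 8
end: lo=4, hi=6; data = 7 7 7 7 8 8 8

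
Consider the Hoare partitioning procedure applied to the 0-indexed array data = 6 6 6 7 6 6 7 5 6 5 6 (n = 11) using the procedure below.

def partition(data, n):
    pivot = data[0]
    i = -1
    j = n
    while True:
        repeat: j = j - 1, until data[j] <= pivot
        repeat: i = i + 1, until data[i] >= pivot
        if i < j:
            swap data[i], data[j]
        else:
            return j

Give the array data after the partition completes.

6 5 6 5 6 6 7 7 6 6 6

pivot=6
j stops at 10 (6), i stops at 0 (6); swap ⇒ 6 6 6 7 6 6 7 5 6 5 6
j stops at 9 (5), i stops at 1 (6); swap ⇒ 6 5 6 7 6 6 7 5 6 6 6
j stops at 8 (6), i stops at 2 (6); swap ⇒ 6 5 6 7 6 6 7 5 6 6 6
j stops at 7 (5), i stops at 3 (7); swap ⇒ 6 5 6 5 6 6 7 7 6 6 6
j stops at 5 (6), i stops at 4 (6); swap ⇒ 6 5 6 5 6 6 7 7 6 6 6
j stops at 4, i stops at 5; i≥j ⇒ return 4. data=6 5 6 5 6 6 7 7 6 6 6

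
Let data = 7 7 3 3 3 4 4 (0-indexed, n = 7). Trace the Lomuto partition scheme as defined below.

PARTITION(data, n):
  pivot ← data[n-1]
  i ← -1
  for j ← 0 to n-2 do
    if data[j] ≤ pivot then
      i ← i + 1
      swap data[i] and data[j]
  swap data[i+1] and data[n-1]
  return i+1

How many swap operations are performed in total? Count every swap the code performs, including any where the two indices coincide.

5

pivot=4, i=-1
j=0: 7>4, skip
j=1: 7>4, skip
j=2: 3≤4, i=0, swap(0,2) ⇒ 3 7 7 3 3 4 4
j=3: 3≤4, i=1, swap(1,3) ⇒ 3 3 7 7 3 4 4
j=4: 3≤4, i=2, swap(2,4) ⇒ 3 3 3 7 7 4 4
j=5: 4≤4, i=3, swap(3,5) ⇒ 3 3 3 4 7 7 4
swap(4,6) ⇒ 3 3 3 4 4 7 7; return 4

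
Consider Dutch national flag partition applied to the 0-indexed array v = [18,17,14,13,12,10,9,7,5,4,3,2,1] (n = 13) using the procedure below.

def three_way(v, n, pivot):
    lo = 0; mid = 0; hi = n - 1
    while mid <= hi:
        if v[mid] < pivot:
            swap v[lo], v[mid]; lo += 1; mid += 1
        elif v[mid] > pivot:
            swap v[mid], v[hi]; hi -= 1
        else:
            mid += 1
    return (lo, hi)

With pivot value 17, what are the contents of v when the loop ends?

[1,14,13,12,10,9,7,5,4,3,2,17,18]

pivot = 17; lo=0, mid=0, hi=12
v[mid]=18>17: swap v[0],v[12]; hi=11 → [1,17,14,13,12,10,9,7,5,4,3,2,18]
v[mid]=1<17: swap v[0],v[0]; lo=1,mid=1 → [1,17,14,13,12,10,9,7,5,4,3,2,18]
v[mid]=17=17: mid=2
v[mid]=14<17: swap v[1],v[2]; lo=2,mid=3 → [1,14,17,13,12,10,9,7,5,4,3,2,18]
v[mid]=13<17: swap v[2],v[3]; lo=3,mid=4 → [1,14,13,17,12,10,9,7,5,4,3,2,18]
v[mid]=12<17: swap v[3],v[4]; lo=4,mid=5 → [1,14,13,12,17,10,9,7,5,4,3,2,18]
v[mid]=10<17: swap v[4],v[5]; lo=5,mid=6 → [1,14,13,12,10,17,9,7,5,4,3,2,18]
v[mid]=9<17: swap v[5],v[6]; lo=6,mid=7 → [1,14,13,12,10,9,17,7,5,4,3,2,18]
v[mid]=7<17: swap v[6],v[7]; lo=7,mid=8 → [1,14,13,12,10,9,7,17,5,4,3,2,18]
v[mid]=5<17: swap v[7],v[8]; lo=8,mid=9 → [1,14,13,12,10,9,7,5,17,4,3,2,18]
v[mid]=4<17: swap v[8],v[9]; lo=9,mid=10 → [1,14,13,12,10,9,7,5,4,17,3,2,18]
v[mid]=3<17: swap v[9],v[10]; lo=10,mid=11 → [1,14,13,12,10,9,7,5,4,3,17,2,18]
v[mid]=2<17: swap v[10],v[11]; lo=11,mid=12 → [1,14,13,12,10,9,7,5,4,3,2,17,18]
end: lo=11, hi=11; v = [1,14,13,12,10,9,7,5,4,3,2,17,18]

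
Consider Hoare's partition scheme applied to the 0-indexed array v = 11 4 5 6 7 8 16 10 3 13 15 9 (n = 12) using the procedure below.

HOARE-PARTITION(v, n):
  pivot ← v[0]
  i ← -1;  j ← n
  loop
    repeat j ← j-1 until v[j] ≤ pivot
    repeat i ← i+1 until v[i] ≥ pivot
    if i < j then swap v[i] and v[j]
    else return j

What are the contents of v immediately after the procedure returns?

pivot=11
j stops at 11 (9), i stops at 0 (11); swap ⇒ 9 4 5 6 7 8 16 10 3 13 15 11
j stops at 8 (3), i stops at 6 (16); swap ⇒ 9 4 5 6 7 8 3 10 16 13 15 11
j stops at 7, i stops at 8; i≥j ⇒ return 7. v=9 4 5 6 7 8 3 10 16 13 15 11

9 4 5 6 7 8 3 10 16 13 15 11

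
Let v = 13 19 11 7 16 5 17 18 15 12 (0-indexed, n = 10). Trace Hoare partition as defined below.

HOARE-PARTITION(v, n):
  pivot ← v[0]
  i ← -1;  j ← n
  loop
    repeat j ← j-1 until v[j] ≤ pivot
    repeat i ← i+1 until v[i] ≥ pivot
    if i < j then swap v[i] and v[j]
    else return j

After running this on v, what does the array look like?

pivot = v[0] = 13; i = -1, j = 10
j→9 (v[9]=12≤13), i→0 (v[0]=13≥13); i<j, swap → 12 19 11 7 16 5 17 18 15 13
j→5 (v[5]=5≤13), i→1 (v[1]=19≥13); i<j, swap → 12 5 11 7 16 19 17 18 15 13
j→3, i→4; i≥j, return j=3. v = 12 5 11 7 16 19 17 18 15 13

12 5 11 7 16 19 17 18 15 13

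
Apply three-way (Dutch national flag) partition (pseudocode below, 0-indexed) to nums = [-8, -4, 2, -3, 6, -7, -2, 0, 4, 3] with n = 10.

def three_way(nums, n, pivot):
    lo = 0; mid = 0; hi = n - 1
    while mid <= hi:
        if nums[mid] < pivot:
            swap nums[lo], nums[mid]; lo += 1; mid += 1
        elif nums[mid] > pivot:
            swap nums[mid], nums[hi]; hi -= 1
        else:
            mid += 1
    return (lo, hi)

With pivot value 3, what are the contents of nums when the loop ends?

[-8, -4, 2, -3, -7, -2, 0, 3, 4, 6]

lo=0 mid=0 hi=9
-8<3: swap(0,0), lo=1 mid=1 ⇒ [-8, -4, 2, -3, 6, -7, -2, 0, 4, 3]
-4<3: swap(1,1), lo=2 mid=2 ⇒ [-8, -4, 2, -3, 6, -7, -2, 0, 4, 3]
2<3: swap(2,2), lo=3 mid=3 ⇒ [-8, -4, 2, -3, 6, -7, -2, 0, 4, 3]
-3<3: swap(3,3), lo=4 mid=4 ⇒ [-8, -4, 2, -3, 6, -7, -2, 0, 4, 3]
6>3: swap(4,9), hi=8 ⇒ [-8, -4, 2, -3, 3, -7, -2, 0, 4, 6]
3=3: mid=5
-7<3: swap(4,5), lo=5 mid=6 ⇒ [-8, -4, 2, -3, -7, 3, -2, 0, 4, 6]
-2<3: swap(5,6), lo=6 mid=7 ⇒ [-8, -4, 2, -3, -7, -2, 3, 0, 4, 6]
0<3: swap(6,7), lo=7 mid=8 ⇒ [-8, -4, 2, -3, -7, -2, 0, 3, 4, 6]
4>3: swap(8,8), hi=7 ⇒ [-8, -4, 2, -3, -7, -2, 0, 3, 4, 6]
done. lo=7 hi=7; nums=[-8, -4, 2, -3, -7, -2, 0, 3, 4, 6]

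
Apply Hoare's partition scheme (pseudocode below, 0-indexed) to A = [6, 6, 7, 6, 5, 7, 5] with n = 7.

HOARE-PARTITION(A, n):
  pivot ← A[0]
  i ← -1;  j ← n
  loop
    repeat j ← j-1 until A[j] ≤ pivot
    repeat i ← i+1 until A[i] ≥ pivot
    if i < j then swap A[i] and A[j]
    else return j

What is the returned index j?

pivot = A[0] = 6; i = -1, j = 7
j→6 (A[6]=5≤6), i→0 (A[0]=6≥6); i<j, swap → [5, 6, 7, 6, 5, 7, 6]
j→4 (A[4]=5≤6), i→1 (A[1]=6≥6); i<j, swap → [5, 5, 7, 6, 6, 7, 6]
j→3 (A[3]=6≤6), i→2 (A[2]=7≥6); i<j, swap → [5, 5, 6, 7, 6, 7, 6]
j→2, i→3; i≥j, return j=2. A = [5, 5, 6, 7, 6, 7, 6]

2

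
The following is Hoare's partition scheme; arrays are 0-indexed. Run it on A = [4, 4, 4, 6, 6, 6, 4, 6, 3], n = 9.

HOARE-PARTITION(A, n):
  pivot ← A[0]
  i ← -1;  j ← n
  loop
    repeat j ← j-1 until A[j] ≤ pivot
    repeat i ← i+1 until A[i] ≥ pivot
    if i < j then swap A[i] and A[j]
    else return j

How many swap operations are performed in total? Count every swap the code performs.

2

pivot = A[0] = 4; i = -1, j = 9
j→8 (A[8]=3≤4), i→0 (A[0]=4≥4); i<j, swap → [3, 4, 4, 6, 6, 6, 4, 6, 4]
j→6 (A[6]=4≤4), i→1 (A[1]=4≥4); i<j, swap → [3, 4, 4, 6, 6, 6, 4, 6, 4]
j→2, i→2; i≥j, return j=2. A = [3, 4, 4, 6, 6, 6, 4, 6, 4]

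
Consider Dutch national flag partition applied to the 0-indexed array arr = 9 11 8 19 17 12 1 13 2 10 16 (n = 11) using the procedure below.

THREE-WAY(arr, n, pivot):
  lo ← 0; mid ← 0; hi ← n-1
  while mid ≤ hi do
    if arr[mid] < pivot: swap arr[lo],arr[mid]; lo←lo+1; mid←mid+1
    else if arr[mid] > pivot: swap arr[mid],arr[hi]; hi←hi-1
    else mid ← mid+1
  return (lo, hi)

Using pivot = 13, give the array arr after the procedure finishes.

9 11 8 10 2 12 1 13 17 16 19

lo=0 mid=0 hi=10
9<13: swap(0,0), lo=1 mid=1 ⇒ 9 11 8 19 17 12 1 13 2 10 16
11<13: swap(1,1), lo=2 mid=2 ⇒ 9 11 8 19 17 12 1 13 2 10 16
8<13: swap(2,2), lo=3 mid=3 ⇒ 9 11 8 19 17 12 1 13 2 10 16
19>13: swap(3,10), hi=9 ⇒ 9 11 8 16 17 12 1 13 2 10 19
16>13: swap(3,9), hi=8 ⇒ 9 11 8 10 17 12 1 13 2 16 19
10<13: swap(3,3), lo=4 mid=4 ⇒ 9 11 8 10 17 12 1 13 2 16 19
17>13: swap(4,8), hi=7 ⇒ 9 11 8 10 2 12 1 13 17 16 19
2<13: swap(4,4), lo=5 mid=5 ⇒ 9 11 8 10 2 12 1 13 17 16 19
12<13: swap(5,5), lo=6 mid=6 ⇒ 9 11 8 10 2 12 1 13 17 16 19
1<13: swap(6,6), lo=7 mid=7 ⇒ 9 11 8 10 2 12 1 13 17 16 19
13=13: mid=8
done. lo=7 hi=7; arr=9 11 8 10 2 12 1 13 17 16 19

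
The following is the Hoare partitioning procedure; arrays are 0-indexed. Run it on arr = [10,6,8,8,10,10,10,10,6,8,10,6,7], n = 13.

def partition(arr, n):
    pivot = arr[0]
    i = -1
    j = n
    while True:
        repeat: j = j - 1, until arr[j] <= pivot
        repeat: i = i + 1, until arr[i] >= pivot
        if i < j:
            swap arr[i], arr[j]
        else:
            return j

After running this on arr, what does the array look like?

[7,6,8,8,6,10,8,6,10,10,10,10,10]

pivot=10
j stops at 12 (7), i stops at 0 (10); swap ⇒ [7,6,8,8,10,10,10,10,6,8,10,6,10]
j stops at 11 (6), i stops at 4 (10); swap ⇒ [7,6,8,8,6,10,10,10,6,8,10,10,10]
j stops at 10 (10), i stops at 5 (10); swap ⇒ [7,6,8,8,6,10,10,10,6,8,10,10,10]
j stops at 9 (8), i stops at 6 (10); swap ⇒ [7,6,8,8,6,10,8,10,6,10,10,10,10]
j stops at 8 (6), i stops at 7 (10); swap ⇒ [7,6,8,8,6,10,8,6,10,10,10,10,10]
j stops at 7, i stops at 8; i≥j ⇒ return 7. arr=[7,6,8,8,6,10,8,6,10,10,10,10,10]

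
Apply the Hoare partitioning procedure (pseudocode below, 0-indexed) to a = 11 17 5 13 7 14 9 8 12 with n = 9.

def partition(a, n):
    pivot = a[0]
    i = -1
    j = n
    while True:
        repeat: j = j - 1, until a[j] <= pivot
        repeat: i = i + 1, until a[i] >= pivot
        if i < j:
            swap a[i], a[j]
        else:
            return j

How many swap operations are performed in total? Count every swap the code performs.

pivot = a[0] = 11; i = -1, j = 9
j→7 (a[7]=8≤11), i→0 (a[0]=11≥11); i<j, swap → 8 17 5 13 7 14 9 11 12
j→6 (a[6]=9≤11), i→1 (a[1]=17≥11); i<j, swap → 8 9 5 13 7 14 17 11 12
j→4 (a[4]=7≤11), i→3 (a[3]=13≥11); i<j, swap → 8 9 5 7 13 14 17 11 12
j→3, i→4; i≥j, return j=3. a = 8 9 5 7 13 14 17 11 12

3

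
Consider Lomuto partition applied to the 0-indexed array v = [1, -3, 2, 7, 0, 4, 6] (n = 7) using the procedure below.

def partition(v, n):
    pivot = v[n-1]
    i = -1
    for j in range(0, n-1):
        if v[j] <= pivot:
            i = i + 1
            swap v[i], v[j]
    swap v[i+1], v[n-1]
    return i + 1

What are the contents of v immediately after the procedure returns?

[1, -3, 2, 0, 4, 6, 7]

pivot = v[6] = 6; i = -1
j=0: v[0]=1 ≤ 6 → i=0, swap v[0],v[0] (no change) → [1, -3, 2, 7, 0, 4, 6]
j=1: v[1]=-3 ≤ 6 → i=1, swap v[1],v[1] (no change) → [1, -3, 2, 7, 0, 4, 6]
j=2: v[2]=2 ≤ 6 → i=2, swap v[2],v[2] (no change) → [1, -3, 2, 7, 0, 4, 6]
j=3: v[3]=7 > 6 → no swap
j=4: v[4]=0 ≤ 6 → i=3, swap v[3],v[4] → [1, -3, 2, 0, 7, 4, 6]
j=5: v[5]=4 ≤ 6 → i=4, swap v[4],v[5] → [1, -3, 2, 0, 4, 7, 6]
final swap v[5],v[6] → [1, -3, 2, 0, 4, 6, 7]; return 5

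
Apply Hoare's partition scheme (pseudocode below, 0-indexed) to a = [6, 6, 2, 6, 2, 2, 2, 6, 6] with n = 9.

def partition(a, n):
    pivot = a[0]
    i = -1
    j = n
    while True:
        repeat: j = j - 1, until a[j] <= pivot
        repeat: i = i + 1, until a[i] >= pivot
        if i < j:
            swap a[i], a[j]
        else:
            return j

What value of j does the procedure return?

5

pivot=6
j stops at 8 (6), i stops at 0 (6); swap ⇒ [6, 6, 2, 6, 2, 2, 2, 6, 6]
j stops at 7 (6), i stops at 1 (6); swap ⇒ [6, 6, 2, 6, 2, 2, 2, 6, 6]
j stops at 6 (2), i stops at 3 (6); swap ⇒ [6, 6, 2, 2, 2, 2, 6, 6, 6]
j stops at 5, i stops at 6; i≥j ⇒ return 5. a=[6, 6, 2, 2, 2, 2, 6, 6, 6]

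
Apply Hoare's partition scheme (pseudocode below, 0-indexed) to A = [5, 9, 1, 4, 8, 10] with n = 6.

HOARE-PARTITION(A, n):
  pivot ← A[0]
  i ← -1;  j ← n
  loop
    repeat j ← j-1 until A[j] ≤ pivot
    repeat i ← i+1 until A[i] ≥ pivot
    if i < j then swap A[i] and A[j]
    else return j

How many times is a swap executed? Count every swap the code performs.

pivot=5
j stops at 3 (4), i stops at 0 (5); swap ⇒ [4, 9, 1, 5, 8, 10]
j stops at 2 (1), i stops at 1 (9); swap ⇒ [4, 1, 9, 5, 8, 10]
j stops at 1, i stops at 2; i≥j ⇒ return 1. A=[4, 1, 9, 5, 8, 10]

2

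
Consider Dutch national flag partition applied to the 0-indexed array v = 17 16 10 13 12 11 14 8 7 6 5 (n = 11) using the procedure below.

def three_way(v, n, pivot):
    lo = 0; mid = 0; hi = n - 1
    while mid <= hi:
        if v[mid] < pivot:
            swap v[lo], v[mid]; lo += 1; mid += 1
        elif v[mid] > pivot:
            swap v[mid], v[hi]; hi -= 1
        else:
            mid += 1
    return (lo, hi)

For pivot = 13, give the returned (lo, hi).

pivot = 13; lo=0, mid=0, hi=10
v[mid]=17>13: swap v[0],v[10]; hi=9 → 5 16 10 13 12 11 14 8 7 6 17
v[mid]=5<13: swap v[0],v[0]; lo=1,mid=1 → 5 16 10 13 12 11 14 8 7 6 17
v[mid]=16>13: swap v[1],v[9]; hi=8 → 5 6 10 13 12 11 14 8 7 16 17
v[mid]=6<13: swap v[1],v[1]; lo=2,mid=2 → 5 6 10 13 12 11 14 8 7 16 17
v[mid]=10<13: swap v[2],v[2]; lo=3,mid=3 → 5 6 10 13 12 11 14 8 7 16 17
v[mid]=13=13: mid=4
v[mid]=12<13: swap v[3],v[4]; lo=4,mid=5 → 5 6 10 12 13 11 14 8 7 16 17
v[mid]=11<13: swap v[4],v[5]; lo=5,mid=6 → 5 6 10 12 11 13 14 8 7 16 17
v[mid]=14>13: swap v[6],v[8]; hi=7 → 5 6 10 12 11 13 7 8 14 16 17
v[mid]=7<13: swap v[5],v[6]; lo=6,mid=7 → 5 6 10 12 11 7 13 8 14 16 17
v[mid]=8<13: swap v[6],v[7]; lo=7,mid=8 → 5 6 10 12 11 7 8 13 14 16 17
end: lo=7, hi=7; v = 5 6 10 12 11 7 8 13 14 16 17

(7, 7)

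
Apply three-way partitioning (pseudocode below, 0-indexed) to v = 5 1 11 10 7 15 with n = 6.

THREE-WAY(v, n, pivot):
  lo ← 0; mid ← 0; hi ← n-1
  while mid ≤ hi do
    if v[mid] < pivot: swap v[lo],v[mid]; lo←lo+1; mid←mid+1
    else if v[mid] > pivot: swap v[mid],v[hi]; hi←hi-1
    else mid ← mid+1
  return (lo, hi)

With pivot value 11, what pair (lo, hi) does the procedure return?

lo=0 mid=0 hi=5
5<11: swap(0,0), lo=1 mid=1 ⇒ 5 1 11 10 7 15
1<11: swap(1,1), lo=2 mid=2 ⇒ 5 1 11 10 7 15
11=11: mid=3
10<11: swap(2,3), lo=3 mid=4 ⇒ 5 1 10 11 7 15
7<11: swap(3,4), lo=4 mid=5 ⇒ 5 1 10 7 11 15
15>11: swap(5,5), hi=4 ⇒ 5 1 10 7 11 15
done. lo=4 hi=4; v=5 1 10 7 11 15

(4, 4)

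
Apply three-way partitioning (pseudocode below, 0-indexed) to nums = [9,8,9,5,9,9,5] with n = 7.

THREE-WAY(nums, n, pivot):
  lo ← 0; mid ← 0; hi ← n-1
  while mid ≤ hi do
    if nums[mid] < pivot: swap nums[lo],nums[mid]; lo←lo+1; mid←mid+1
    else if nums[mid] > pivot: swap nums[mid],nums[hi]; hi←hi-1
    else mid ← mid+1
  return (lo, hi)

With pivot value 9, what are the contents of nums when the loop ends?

[8,5,5,9,9,9,9]

pivot = 9; lo=0, mid=0, hi=6
nums[mid]=9=9: mid=1
nums[mid]=8<9: swap nums[0],nums[1]; lo=1,mid=2 → [8,9,9,5,9,9,5]
nums[mid]=9=9: mid=3
nums[mid]=5<9: swap nums[1],nums[3]; lo=2,mid=4 → [8,5,9,9,9,9,5]
nums[mid]=9=9: mid=5
nums[mid]=9=9: mid=6
nums[mid]=5<9: swap nums[2],nums[6]; lo=3,mid=7 → [8,5,5,9,9,9,9]
end: lo=3, hi=6; nums = [8,5,5,9,9,9,9]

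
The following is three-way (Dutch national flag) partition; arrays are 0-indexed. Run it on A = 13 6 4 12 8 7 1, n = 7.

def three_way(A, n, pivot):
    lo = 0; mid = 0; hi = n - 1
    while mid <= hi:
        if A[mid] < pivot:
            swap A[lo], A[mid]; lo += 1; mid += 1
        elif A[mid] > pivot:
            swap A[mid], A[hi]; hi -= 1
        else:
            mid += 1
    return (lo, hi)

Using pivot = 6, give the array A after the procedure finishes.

pivot = 6; lo=0, mid=0, hi=6
A[mid]=13>6: swap A[0],A[6]; hi=5 → 1 6 4 12 8 7 13
A[mid]=1<6: swap A[0],A[0]; lo=1,mid=1 → 1 6 4 12 8 7 13
A[mid]=6=6: mid=2
A[mid]=4<6: swap A[1],A[2]; lo=2,mid=3 → 1 4 6 12 8 7 13
A[mid]=12>6: swap A[3],A[5]; hi=4 → 1 4 6 7 8 12 13
A[mid]=7>6: swap A[3],A[4]; hi=3 → 1 4 6 8 7 12 13
A[mid]=8>6: swap A[3],A[3]; hi=2 → 1 4 6 8 7 12 13
end: lo=2, hi=2; A = 1 4 6 8 7 12 13

1 4 6 8 7 12 13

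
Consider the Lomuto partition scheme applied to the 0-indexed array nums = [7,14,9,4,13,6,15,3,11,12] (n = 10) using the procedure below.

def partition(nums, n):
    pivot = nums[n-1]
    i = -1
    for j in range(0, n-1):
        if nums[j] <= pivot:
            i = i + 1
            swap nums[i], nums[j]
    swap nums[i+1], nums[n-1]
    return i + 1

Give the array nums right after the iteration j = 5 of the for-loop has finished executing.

[7,9,4,6,13,14,15,3,11,12]

pivot = nums[9] = 12; i = -1
j=0: nums[0]=7 ≤ 12 → i=0, swap nums[0],nums[0] (no change) → [7,14,9,4,13,6,15,3,11,12]
j=1: nums[1]=14 > 12 → no swap
j=2: nums[2]=9 ≤ 12 → i=1, swap nums[1],nums[2] → [7,9,14,4,13,6,15,3,11,12]
j=3: nums[3]=4 ≤ 12 → i=2, swap nums[2],nums[3] → [7,9,4,14,13,6,15,3,11,12]
j=4: nums[4]=13 > 12 → no swap
j=5: nums[5]=6 ≤ 12 → i=3, swap nums[3],nums[5] → [7,9,4,6,13,14,15,3,11,12]
(after j=5) nums = [7,9,4,6,13,14,15,3,11,12]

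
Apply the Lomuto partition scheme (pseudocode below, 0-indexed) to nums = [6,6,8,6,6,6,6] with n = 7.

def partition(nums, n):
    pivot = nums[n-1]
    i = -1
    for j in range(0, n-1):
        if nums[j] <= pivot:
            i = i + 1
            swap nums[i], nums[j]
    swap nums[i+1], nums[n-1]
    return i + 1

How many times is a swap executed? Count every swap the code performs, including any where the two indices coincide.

6

pivot = nums[6] = 6; i = -1
j=0: nums[0]=6 ≤ 6 → i=0, swap nums[0],nums[0] (no change) → [6,6,8,6,6,6,6]
j=1: nums[1]=6 ≤ 6 → i=1, swap nums[1],nums[1] (no change) → [6,6,8,6,6,6,6]
j=2: nums[2]=8 > 6 → no swap
j=3: nums[3]=6 ≤ 6 → i=2, swap nums[2],nums[3] → [6,6,6,8,6,6,6]
j=4: nums[4]=6 ≤ 6 → i=3, swap nums[3],nums[4] → [6,6,6,6,8,6,6]
j=5: nums[5]=6 ≤ 6 → i=4, swap nums[4],nums[5] → [6,6,6,6,6,8,6]
final swap nums[5],nums[6] → [6,6,6,6,6,6,8]; return 5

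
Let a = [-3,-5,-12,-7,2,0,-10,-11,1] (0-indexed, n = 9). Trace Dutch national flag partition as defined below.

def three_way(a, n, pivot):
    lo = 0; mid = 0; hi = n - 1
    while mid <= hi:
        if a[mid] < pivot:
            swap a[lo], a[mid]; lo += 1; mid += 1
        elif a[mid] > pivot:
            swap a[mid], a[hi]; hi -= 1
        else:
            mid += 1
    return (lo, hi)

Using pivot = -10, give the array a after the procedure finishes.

[-11,-12,-10,2,0,-7,-5,1,-3]

pivot = -10; lo=0, mid=0, hi=8
a[mid]=-3>-10: swap a[0],a[8]; hi=7 → [1,-5,-12,-7,2,0,-10,-11,-3]
a[mid]=1>-10: swap a[0],a[7]; hi=6 → [-11,-5,-12,-7,2,0,-10,1,-3]
a[mid]=-11<-10: swap a[0],a[0]; lo=1,mid=1 → [-11,-5,-12,-7,2,0,-10,1,-3]
a[mid]=-5>-10: swap a[1],a[6]; hi=5 → [-11,-10,-12,-7,2,0,-5,1,-3]
a[mid]=-10=-10: mid=2
a[mid]=-12<-10: swap a[1],a[2]; lo=2,mid=3 → [-11,-12,-10,-7,2,0,-5,1,-3]
a[mid]=-7>-10: swap a[3],a[5]; hi=4 → [-11,-12,-10,0,2,-7,-5,1,-3]
a[mid]=0>-10: swap a[3],a[4]; hi=3 → [-11,-12,-10,2,0,-7,-5,1,-3]
a[mid]=2>-10: swap a[3],a[3]; hi=2 → [-11,-12,-10,2,0,-7,-5,1,-3]
end: lo=2, hi=2; a = [-11,-12,-10,2,0,-7,-5,1,-3]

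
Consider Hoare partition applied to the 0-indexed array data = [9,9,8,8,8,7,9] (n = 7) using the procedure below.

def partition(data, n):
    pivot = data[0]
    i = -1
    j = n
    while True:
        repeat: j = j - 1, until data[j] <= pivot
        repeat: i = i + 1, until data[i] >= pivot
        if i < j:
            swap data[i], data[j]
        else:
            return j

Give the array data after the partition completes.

[9,7,8,8,8,9,9]

pivot=9
j stops at 6 (9), i stops at 0 (9); swap ⇒ [9,9,8,8,8,7,9]
j stops at 5 (7), i stops at 1 (9); swap ⇒ [9,7,8,8,8,9,9]
j stops at 4, i stops at 5; i≥j ⇒ return 4. data=[9,7,8,8,8,9,9]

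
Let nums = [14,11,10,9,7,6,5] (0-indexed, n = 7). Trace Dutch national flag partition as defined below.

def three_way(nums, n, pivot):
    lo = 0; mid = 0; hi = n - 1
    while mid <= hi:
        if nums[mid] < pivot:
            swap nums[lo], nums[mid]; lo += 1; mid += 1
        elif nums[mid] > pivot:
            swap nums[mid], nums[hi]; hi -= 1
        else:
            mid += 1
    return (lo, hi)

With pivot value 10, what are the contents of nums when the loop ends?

[5,6,9,7,10,11,14]

pivot = 10; lo=0, mid=0, hi=6
nums[mid]=14>10: swap nums[0],nums[6]; hi=5 → [5,11,10,9,7,6,14]
nums[mid]=5<10: swap nums[0],nums[0]; lo=1,mid=1 → [5,11,10,9,7,6,14]
nums[mid]=11>10: swap nums[1],nums[5]; hi=4 → [5,6,10,9,7,11,14]
nums[mid]=6<10: swap nums[1],nums[1]; lo=2,mid=2 → [5,6,10,9,7,11,14]
nums[mid]=10=10: mid=3
nums[mid]=9<10: swap nums[2],nums[3]; lo=3,mid=4 → [5,6,9,10,7,11,14]
nums[mid]=7<10: swap nums[3],nums[4]; lo=4,mid=5 → [5,6,9,7,10,11,14]
end: lo=4, hi=4; nums = [5,6,9,7,10,11,14]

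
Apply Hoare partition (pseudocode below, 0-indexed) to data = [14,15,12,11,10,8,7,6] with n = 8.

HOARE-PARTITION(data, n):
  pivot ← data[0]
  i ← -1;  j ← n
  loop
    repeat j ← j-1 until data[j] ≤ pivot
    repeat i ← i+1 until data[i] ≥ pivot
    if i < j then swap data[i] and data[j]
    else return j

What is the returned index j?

pivot = data[0] = 14; i = -1, j = 8
j→7 (data[7]=6≤14), i→0 (data[0]=14≥14); i<j, swap → [6,15,12,11,10,8,7,14]
j→6 (data[6]=7≤14), i→1 (data[1]=15≥14); i<j, swap → [6,7,12,11,10,8,15,14]
j→5, i→6; i≥j, return j=5. data = [6,7,12,11,10,8,15,14]

5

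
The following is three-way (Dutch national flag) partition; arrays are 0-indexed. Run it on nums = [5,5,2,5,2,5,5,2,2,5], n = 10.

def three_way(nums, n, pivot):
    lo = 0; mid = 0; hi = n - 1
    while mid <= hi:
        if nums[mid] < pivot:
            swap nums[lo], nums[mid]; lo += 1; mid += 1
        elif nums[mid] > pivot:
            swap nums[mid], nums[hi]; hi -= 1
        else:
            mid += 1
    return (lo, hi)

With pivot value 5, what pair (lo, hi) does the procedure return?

pivot = 5; lo=0, mid=0, hi=9
nums[mid]=5=5: mid=1
nums[mid]=5=5: mid=2
nums[mid]=2<5: swap nums[0],nums[2]; lo=1,mid=3 → [2,5,5,5,2,5,5,2,2,5]
nums[mid]=5=5: mid=4
nums[mid]=2<5: swap nums[1],nums[4]; lo=2,mid=5 → [2,2,5,5,5,5,5,2,2,5]
nums[mid]=5=5: mid=6
nums[mid]=5=5: mid=7
nums[mid]=2<5: swap nums[2],nums[7]; lo=3,mid=8 → [2,2,2,5,5,5,5,5,2,5]
nums[mid]=2<5: swap nums[3],nums[8]; lo=4,mid=9 → [2,2,2,2,5,5,5,5,5,5]
nums[mid]=5=5: mid=10
end: lo=4, hi=9; nums = [2,2,2,2,5,5,5,5,5,5]

(4, 9)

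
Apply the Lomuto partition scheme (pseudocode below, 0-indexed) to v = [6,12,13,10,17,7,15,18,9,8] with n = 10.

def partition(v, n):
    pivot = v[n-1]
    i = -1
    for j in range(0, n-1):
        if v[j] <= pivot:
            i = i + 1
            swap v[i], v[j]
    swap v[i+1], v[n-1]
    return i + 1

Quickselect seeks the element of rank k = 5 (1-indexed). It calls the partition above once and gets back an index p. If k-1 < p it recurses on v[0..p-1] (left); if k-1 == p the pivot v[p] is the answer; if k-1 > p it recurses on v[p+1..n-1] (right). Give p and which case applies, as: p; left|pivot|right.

2; right

pivot = v[9] = 8; i = -1
j=0: v[0]=6 ≤ 8 → i=0, swap v[0],v[0] (no change) → [6,12,13,10,17,7,15,18,9,8]
j=1: v[1]=12 > 8 → no swap
j=2: v[2]=13 > 8 → no swap
j=3: v[3]=10 > 8 → no swap
j=4: v[4]=17 > 8 → no swap
j=5: v[5]=7 ≤ 8 → i=1, swap v[1],v[5] → [6,7,13,10,17,12,15,18,9,8]
j=6: v[6]=15 > 8 → no swap
j=7: v[7]=18 > 8 → no swap
j=8: v[8]=9 > 8 → no swap
final swap v[2],v[9] → [6,7,8,10,17,12,15,18,9,13]; return 2
p = 2; k-1 = 4 > 2 ⇒ right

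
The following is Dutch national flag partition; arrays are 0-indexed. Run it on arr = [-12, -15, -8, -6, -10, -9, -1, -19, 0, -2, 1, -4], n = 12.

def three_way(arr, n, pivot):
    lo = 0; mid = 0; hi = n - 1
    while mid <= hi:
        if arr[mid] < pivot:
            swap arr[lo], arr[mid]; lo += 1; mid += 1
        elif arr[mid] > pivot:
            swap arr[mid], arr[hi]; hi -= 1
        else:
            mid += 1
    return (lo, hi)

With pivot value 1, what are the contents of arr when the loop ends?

lo=0 mid=0 hi=11
-12<1: swap(0,0), lo=1 mid=1 ⇒ [-12, -15, -8, -6, -10, -9, -1, -19, 0, -2, 1, -4]
-15<1: swap(1,1), lo=2 mid=2 ⇒ [-12, -15, -8, -6, -10, -9, -1, -19, 0, -2, 1, -4]
-8<1: swap(2,2), lo=3 mid=3 ⇒ [-12, -15, -8, -6, -10, -9, -1, -19, 0, -2, 1, -4]
-6<1: swap(3,3), lo=4 mid=4 ⇒ [-12, -15, -8, -6, -10, -9, -1, -19, 0, -2, 1, -4]
-10<1: swap(4,4), lo=5 mid=5 ⇒ [-12, -15, -8, -6, -10, -9, -1, -19, 0, -2, 1, -4]
-9<1: swap(5,5), lo=6 mid=6 ⇒ [-12, -15, -8, -6, -10, -9, -1, -19, 0, -2, 1, -4]
-1<1: swap(6,6), lo=7 mid=7 ⇒ [-12, -15, -8, -6, -10, -9, -1, -19, 0, -2, 1, -4]
-19<1: swap(7,7), lo=8 mid=8 ⇒ [-12, -15, -8, -6, -10, -9, -1, -19, 0, -2, 1, -4]
0<1: swap(8,8), lo=9 mid=9 ⇒ [-12, -15, -8, -6, -10, -9, -1, -19, 0, -2, 1, -4]
-2<1: swap(9,9), lo=10 mid=10 ⇒ [-12, -15, -8, -6, -10, -9, -1, -19, 0, -2, 1, -4]
1=1: mid=11
-4<1: swap(10,11), lo=11 mid=12 ⇒ [-12, -15, -8, -6, -10, -9, -1, -19, 0, -2, -4, 1]
done. lo=11 hi=11; arr=[-12, -15, -8, -6, -10, -9, -1, -19, 0, -2, -4, 1]

[-12, -15, -8, -6, -10, -9, -1, -19, 0, -2, -4, 1]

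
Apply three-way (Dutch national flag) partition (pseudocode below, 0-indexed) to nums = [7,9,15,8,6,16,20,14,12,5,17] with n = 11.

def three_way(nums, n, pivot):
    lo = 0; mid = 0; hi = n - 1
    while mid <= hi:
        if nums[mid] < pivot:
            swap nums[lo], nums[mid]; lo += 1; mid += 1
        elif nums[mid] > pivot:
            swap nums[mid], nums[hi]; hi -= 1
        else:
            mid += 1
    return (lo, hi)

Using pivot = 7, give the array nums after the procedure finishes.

pivot = 7; lo=0, mid=0, hi=10
nums[mid]=7=7: mid=1
nums[mid]=9>7: swap nums[1],nums[10]; hi=9 → [7,17,15,8,6,16,20,14,12,5,9]
nums[mid]=17>7: swap nums[1],nums[9]; hi=8 → [7,5,15,8,6,16,20,14,12,17,9]
nums[mid]=5<7: swap nums[0],nums[1]; lo=1,mid=2 → [5,7,15,8,6,16,20,14,12,17,9]
nums[mid]=15>7: swap nums[2],nums[8]; hi=7 → [5,7,12,8,6,16,20,14,15,17,9]
nums[mid]=12>7: swap nums[2],nums[7]; hi=6 → [5,7,14,8,6,16,20,12,15,17,9]
nums[mid]=14>7: swap nums[2],nums[6]; hi=5 → [5,7,20,8,6,16,14,12,15,17,9]
nums[mid]=20>7: swap nums[2],nums[5]; hi=4 → [5,7,16,8,6,20,14,12,15,17,9]
nums[mid]=16>7: swap nums[2],nums[4]; hi=3 → [5,7,6,8,16,20,14,12,15,17,9]
nums[mid]=6<7: swap nums[1],nums[2]; lo=2,mid=3 → [5,6,7,8,16,20,14,12,15,17,9]
nums[mid]=8>7: swap nums[3],nums[3]; hi=2 → [5,6,7,8,16,20,14,12,15,17,9]
end: lo=2, hi=2; nums = [5,6,7,8,16,20,14,12,15,17,9]

[5,6,7,8,16,20,14,12,15,17,9]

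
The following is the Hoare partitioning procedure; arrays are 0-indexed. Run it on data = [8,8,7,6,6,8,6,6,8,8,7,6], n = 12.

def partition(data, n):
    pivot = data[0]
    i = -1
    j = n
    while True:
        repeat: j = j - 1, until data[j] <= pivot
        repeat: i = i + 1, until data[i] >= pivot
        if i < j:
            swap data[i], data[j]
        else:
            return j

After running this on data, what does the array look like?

pivot = data[0] = 8; i = -1, j = 12
j→11 (data[11]=6≤8), i→0 (data[0]=8≥8); i<j, swap → [6,8,7,6,6,8,6,6,8,8,7,8]
j→10 (data[10]=7≤8), i→1 (data[1]=8≥8); i<j, swap → [6,7,7,6,6,8,6,6,8,8,8,8]
j→9 (data[9]=8≤8), i→5 (data[5]=8≥8); i<j, swap → [6,7,7,6,6,8,6,6,8,8,8,8]
j→8, i→8; i≥j, return j=8. data = [6,7,7,6,6,8,6,6,8,8,8,8]

[6,7,7,6,6,8,6,6,8,8,8,8]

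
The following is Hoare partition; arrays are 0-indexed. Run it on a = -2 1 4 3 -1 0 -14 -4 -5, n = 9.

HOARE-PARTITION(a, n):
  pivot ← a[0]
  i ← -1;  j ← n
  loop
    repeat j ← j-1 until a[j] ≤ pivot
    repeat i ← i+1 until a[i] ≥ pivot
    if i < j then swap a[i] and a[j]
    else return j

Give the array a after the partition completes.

pivot = a[0] = -2; i = -1, j = 9
j→8 (a[8]=-5≤-2), i→0 (a[0]=-2≥-2); i<j, swap → -5 1 4 3 -1 0 -14 -4 -2
j→7 (a[7]=-4≤-2), i→1 (a[1]=1≥-2); i<j, swap → -5 -4 4 3 -1 0 -14 1 -2
j→6 (a[6]=-14≤-2), i→2 (a[2]=4≥-2); i<j, swap → -5 -4 -14 3 -1 0 4 1 -2
j→2, i→3; i≥j, return j=2. a = -5 -4 -14 3 -1 0 4 1 -2

-5 -4 -14 3 -1 0 4 1 -2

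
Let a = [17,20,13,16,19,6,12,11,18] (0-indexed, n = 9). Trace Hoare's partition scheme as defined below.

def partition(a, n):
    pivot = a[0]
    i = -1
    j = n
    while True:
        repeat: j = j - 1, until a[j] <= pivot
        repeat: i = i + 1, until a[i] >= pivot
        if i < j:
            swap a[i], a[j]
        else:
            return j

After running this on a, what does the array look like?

[11,12,13,16,6,19,20,17,18]

pivot = a[0] = 17; i = -1, j = 9
j→7 (a[7]=11≤17), i→0 (a[0]=17≥17); i<j, swap → [11,20,13,16,19,6,12,17,18]
j→6 (a[6]=12≤17), i→1 (a[1]=20≥17); i<j, swap → [11,12,13,16,19,6,20,17,18]
j→5 (a[5]=6≤17), i→4 (a[4]=19≥17); i<j, swap → [11,12,13,16,6,19,20,17,18]
j→4, i→5; i≥j, return j=4. a = [11,12,13,16,6,19,20,17,18]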